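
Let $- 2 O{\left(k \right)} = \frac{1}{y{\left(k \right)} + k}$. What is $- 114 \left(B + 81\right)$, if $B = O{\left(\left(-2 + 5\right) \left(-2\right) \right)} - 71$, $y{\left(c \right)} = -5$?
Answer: $- \frac{12597}{11} \approx -1145.2$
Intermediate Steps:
$O{\left(k \right)} = - \frac{1}{2 \left(-5 + k\right)}$
$B = - \frac{1561}{22}$ ($B = - \frac{1}{-10 + 2 \left(-2 + 5\right) \left(-2\right)} - 71 = - \frac{1}{-10 + 2 \cdot 3 \left(-2\right)} - 71 = - \frac{1}{-10 + 2 \left(-6\right)} - 71 = - \frac{1}{-10 - 12} - 71 = - \frac{1}{-22} - 71 = \left(-1\right) \left(- \frac{1}{22}\right) - 71 = \frac{1}{22} - 71 = - \frac{1561}{22} \approx -70.955$)
$- 114 \left(B + 81\right) = - 114 \left(- \frac{1561}{22} + 81\right) = \left(-114\right) \frac{221}{22} = - \frac{12597}{11}$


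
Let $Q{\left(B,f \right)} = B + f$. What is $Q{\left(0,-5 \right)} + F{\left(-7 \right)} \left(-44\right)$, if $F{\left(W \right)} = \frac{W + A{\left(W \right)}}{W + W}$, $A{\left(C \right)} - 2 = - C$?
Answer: $\frac{9}{7} \approx 1.2857$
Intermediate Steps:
$A{\left(C \right)} = 2 - C$
$F{\left(W \right)} = \frac{1}{W}$ ($F{\left(W \right)} = \frac{W - \left(-2 + W\right)}{W + W} = \frac{2}{2 W} = 2 \frac{1}{2 W} = \frac{1}{W}$)
$Q{\left(0,-5 \right)} + F{\left(-7 \right)} \left(-44\right) = \left(0 - 5\right) + \frac{1}{-7} \left(-44\right) = -5 - - \frac{44}{7} = -5 + \frac{44}{7} = \frac{9}{7}$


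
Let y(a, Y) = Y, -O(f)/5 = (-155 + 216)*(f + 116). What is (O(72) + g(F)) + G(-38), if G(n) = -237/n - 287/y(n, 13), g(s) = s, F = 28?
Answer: -28319953/494 ≈ -57328.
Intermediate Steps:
O(f) = -35380 - 305*f (O(f) = -5*(-155 + 216)*(f + 116) = -305*(116 + f) = -5*(7076 + 61*f) = -35380 - 305*f)
G(n) = -287/13 - 237/n (G(n) = -237/n - 287/13 = -287/13 - 237/n)
(O(72) + g(F)) + G(-38) = ((-35380 - 305*72) + 28) + (-287/13 - 237/(-38)) = ((-35380 - 21960) + 28) + (-287/13 - 237*(-1/38)) = (-57340 + 28) + (-287/13 + 237/38) = -57312 - 7825/494 = -28319953/494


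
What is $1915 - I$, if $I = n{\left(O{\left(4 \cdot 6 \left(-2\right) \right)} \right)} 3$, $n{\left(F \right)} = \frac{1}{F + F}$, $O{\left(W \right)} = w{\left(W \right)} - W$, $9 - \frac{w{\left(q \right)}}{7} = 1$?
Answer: $\frac{398317}{208} \approx 1915.0$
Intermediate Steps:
$w{\left(q \right)} = 56$ ($w{\left(q \right)} = 63 - 7 = 56$)
$O{\left(W \right)} = 56 - W$
$n{\left(F \right)} = \frac{1}{2 F}$
$I = \frac{3}{208}$ ($I = \frac{1}{2 \left(56 - 4 \cdot 6 \left(-2\right)\right)} 3 = \frac{1}{2 \left(56 - 24 \left(-2\right)\right)} 3 = \frac{1}{2 \left(56 - -48\right)} 3 = \frac{1}{2 \left(56 + 48\right)} 3 = \frac{1}{2 \cdot 104} \cdot 3 = \frac{1}{2} \cdot \frac{1}{104} \cdot 3 = \frac{1}{208} \cdot 3 = \frac{3}{208} \approx 0.014423$)
$1915 - I = 1915 - \frac{3}{208} = \frac{398317}{208}$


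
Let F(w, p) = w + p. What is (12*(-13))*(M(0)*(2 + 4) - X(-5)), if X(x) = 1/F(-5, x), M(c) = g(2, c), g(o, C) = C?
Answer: -78/5 ≈ -15.600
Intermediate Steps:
M(c) = c
F(w, p) = p + w
X(x) = 1/(-5 + x) (X(x) = 1/(x - 5) = 1/(-5 + x))
(12*(-13))*(M(0)*(2 + 4) - X(-5)) = (12*(-13))*(0*(2 + 4) - 1/(-5 - 5)) = -156*(0*6 - 1/(-10)) = -156*(0 - 1*(-1/10)) = -156*(0 + 1/10) = -156*1/10 = -78/5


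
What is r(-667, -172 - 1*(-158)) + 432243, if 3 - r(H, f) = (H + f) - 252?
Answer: 433179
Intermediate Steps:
r(H, f) = 255 - H - f (r(H, f) = 3 - ((H + f) - 252) = 3 - (-252 + H + f) = 3 + (252 - H - f) = 255 - H - f)
r(-667, -172 - 1*(-158)) + 432243 = (255 - 1*(-667) - (-172 - 1*(-158))) + 432243 = (255 + 667 - (-172 + 158)) + 432243 = (255 + 667 - 1*(-14)) + 432243 = (255 + 667 + 14) + 432243 = 936 + 432243 = 433179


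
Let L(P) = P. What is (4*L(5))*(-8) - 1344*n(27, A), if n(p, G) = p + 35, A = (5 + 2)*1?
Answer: -83488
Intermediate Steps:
A = 7 (A = 7*1 = 7)
n(p, G) = 35 + p
(4*L(5))*(-8) - 1344*n(27, A) = (4*5)*(-8) - 1344*(35 + 27) = 20*(-8) - 1344*62 = -160 - 83328 = -83488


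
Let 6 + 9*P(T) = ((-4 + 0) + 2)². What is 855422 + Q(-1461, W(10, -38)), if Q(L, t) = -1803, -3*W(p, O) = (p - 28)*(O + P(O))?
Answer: 853619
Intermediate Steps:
P(T) = -2/9 (P(T) = -⅔ + ((-4 + 0) + 2)²/9 = -⅔ + (-4 + 2)²/9 = -⅔ + (⅑)*(-2)² = -⅔ + (⅑)*4 = -⅔ + 4/9 = -2/9)
W(p, O) = -(-28 + p)*(-2/9 + O)/3 (W(p, O) = -(p - 28)*(O - 2/9)/3 = -(-28 + p)*(-2/9 + O)/3)
855422 + Q(-1461, W(10, -38)) = 855422 - 1803 = 853619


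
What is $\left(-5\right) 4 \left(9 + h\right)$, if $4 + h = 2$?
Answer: $-140$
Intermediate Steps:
$h = -2$ ($h = -4 + 2 = -2$)
$\left(-5\right) 4 \left(9 + h\right) = \left(-5\right) 4 \left(9 - 2\right) = \left(-20\right) 7 = -140$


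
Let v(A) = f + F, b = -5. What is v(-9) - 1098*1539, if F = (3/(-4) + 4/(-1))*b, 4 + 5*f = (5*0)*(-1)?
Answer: -33795981/20 ≈ -1.6898e+6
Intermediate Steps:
f = -⅘ (f = -⅘ + ((5*0)*(-1))/5 = -⅘ + (0*(-1))/5 = -⅘ + (⅕)*0 = -⅘ + 0 = -⅘ ≈ -0.80000)
F = 95/4 (F = (3/(-4) + 4/(-1))*(-5) = (3*(-¼) + 4*(-1))*(-5) = (-¾ - 4)*(-5) = -19/4*(-5) = 95/4 ≈ 23.750)
v(A) = 459/20 (v(A) = -⅘ + 95/4 = 459/20)
v(-9) - 1098*1539 = 459/20 - 1098*1539 = 459/20 - 1689822 = -33795981/20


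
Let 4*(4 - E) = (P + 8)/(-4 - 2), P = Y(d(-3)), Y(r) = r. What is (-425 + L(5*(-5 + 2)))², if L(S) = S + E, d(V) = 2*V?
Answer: 27363361/144 ≈ 1.9002e+5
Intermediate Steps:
P = -6 (P = 2*(-3) = -6)
E = 49/12 (E = 4 - (-6 + 8)/(4*(-4 - 2)) = 4 - 1/(2*(-6)) = 4 - (-1)/(2*6) = 4 - ¼*(-⅓) = 4 + 1/12 = 49/12 ≈ 4.0833)
L(S) = 49/12 + S (L(S) = S + 49/12 = 49/12 + S)
(-425 + L(5*(-5 + 2)))² = (-425 + (49/12 + 5*(-5 + 2)))² = (-425 + (49/12 + 5*(-3)))² = (-425 + (49/12 - 15))² = (-425 - 131/12)² = (-5231/12)² = 27363361/144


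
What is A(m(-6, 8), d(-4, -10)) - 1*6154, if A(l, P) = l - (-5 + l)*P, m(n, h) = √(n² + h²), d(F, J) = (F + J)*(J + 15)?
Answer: -5794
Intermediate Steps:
d(F, J) = (15 + J)*(F + J) (d(F, J) = (F + J)*(15 + J) = (15 + J)*(F + J))
m(n, h) = √(h² + n²)
A(l, P) = l - P*(-5 + l)
A(m(-6, 8), d(-4, -10)) - 1*6154 = (√(8² + (-6)²) + 5*((-10)² + 15*(-4) + 15*(-10) - 4*(-10)) - ((-10)² + 15*(-4) + 15*(-10) - 4*(-10))*√(8² + (-6)²)) - 1*6154 = (√(64 + 36) + 5*(100 - 60 - 150 + 40) - (100 - 60 - 150 + 40)*√(64 + 36)) - 6154 = (√100 + 5*(-70) - 1*(-70)*√100) - 6154 = (10 - 350 - 1*(-70)*10) - 6154 = (10 - 350 + 700) - 6154 = 360 - 6154 = -5794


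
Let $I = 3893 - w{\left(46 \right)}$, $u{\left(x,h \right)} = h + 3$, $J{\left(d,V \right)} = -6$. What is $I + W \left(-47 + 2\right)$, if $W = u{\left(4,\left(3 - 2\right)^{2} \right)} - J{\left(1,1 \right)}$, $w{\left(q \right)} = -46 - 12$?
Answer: $3501$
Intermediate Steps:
$u{\left(x,h \right)} = 3 + h$
$w{\left(q \right)} = -58$ ($w{\left(q \right)} = -46 - 12 = -58$)
$I = 3951$ ($I = 3893 - -58 = 3893 + 58 = 3951$)
$W = 10$ ($W = \left(3 + \left(3 - 2\right)^{2}\right) - -6 = \left(3 + 1^{2}\right) + 6 = \left(3 + 1\right) + 6 = 4 + 6 = 10$)
$I + W \left(-47 + 2\right) = 3951 + 10 \left(-47 + 2\right) = 3951 + 10 \left(-45\right) = 3951 - 450 = 3501$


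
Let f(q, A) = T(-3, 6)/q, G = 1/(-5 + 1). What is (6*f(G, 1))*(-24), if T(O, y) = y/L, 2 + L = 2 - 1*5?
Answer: -3456/5 ≈ -691.20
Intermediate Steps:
L = -5 (L = -2 + (2 - 1*5) = -2 + (2 - 5) = -2 - 3 = -5)
T(O, y) = -y/5 (T(O, y) = y/(-5) = y*(-1/5) = -y/5)
G = -1/4 (G = 1/(-4) = -1/4 ≈ -0.25000)
f(q, A) = -6/(5*q) (f(q, A) = (-1/5*6)/q = -6/(5*q))
(6*f(G, 1))*(-24) = (6*(-6/(5*(-1/4))))*(-24) = (6*(-6/5*(-4)))*(-24) = (6*(24/5))*(-24) = (144/5)*(-24) = -3456/5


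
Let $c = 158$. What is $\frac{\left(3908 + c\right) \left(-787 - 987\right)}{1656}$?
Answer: $- \frac{1803271}{414} \approx -4355.7$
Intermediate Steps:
$\frac{\left(3908 + c\right) \left(-787 - 987\right)}{1656} = \frac{\left(3908 + 158\right) \left(-787 - 987\right)}{1656} = 4066 \left(-1774\right) \frac{1}{1656} = \left(-7213084\right) \frac{1}{1656} = - \frac{1803271}{414}$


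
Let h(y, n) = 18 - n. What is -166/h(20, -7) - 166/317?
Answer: -56772/7925 ≈ -7.1637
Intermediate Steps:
-166/h(20, -7) - 166/317 = -166/(18 - 1*(-7)) - 166/317 = -166/(18 + 7) - 166*1/317 = -166/25 - 166/317 = -56772/7925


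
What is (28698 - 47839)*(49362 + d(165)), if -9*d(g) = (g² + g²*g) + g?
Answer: 26001498079/3 ≈ 8.6672e+9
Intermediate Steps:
d(g) = -g/9 - g²/9 - g³/9 (d(g) = -((g² + g²*g) + g)/9 = -((g² + g³) + g)/9 = -(g + g² + g³)/9 = -g/9 - g²/9 - g³/9)
(28698 - 47839)*(49362 + d(165)) = (28698 - 47839)*(49362 - ⅑*165*(1 + 165 + 165²)) = -19141*(49362 - ⅑*165*(1 + 165 + 27225)) = -19141*(49362 - ⅑*165*27391) = -19141*(49362 - 1506505/3) = -19141*(-1358419/3) = 26001498079/3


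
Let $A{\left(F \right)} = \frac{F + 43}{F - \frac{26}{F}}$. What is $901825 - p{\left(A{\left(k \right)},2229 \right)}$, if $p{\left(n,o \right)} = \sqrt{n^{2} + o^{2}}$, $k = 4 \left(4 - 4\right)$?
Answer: $899596$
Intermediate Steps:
$k = 0$ ($k = 4 \cdot 0 = 0$)
$A{\left(F \right)} = \frac{43 + F}{F - \frac{26}{F}}$
$901825 - p{\left(A{\left(k \right)},2229 \right)} = 901825 - \sqrt{\left(\frac{0 \left(43 + 0\right)}{-26 + 0^{2}}\right)^{2} + 2229^{2}} = 901825 - \sqrt{\left(0 \frac{1}{-26 + 0} \cdot 43\right)^{2} + 4968441} = 901825 - \sqrt{\left(0 \frac{1}{-26} \cdot 43\right)^{2} + 4968441} = 901825 - \sqrt{\left(0 \left(- \frac{1}{26}\right) 43\right)^{2} + 4968441} = 901825 - \sqrt{0^{2} + 4968441} = 901825 - \sqrt{0 + 4968441} = 901825 - \sqrt{4968441} = 901825 - 2229 = 899596$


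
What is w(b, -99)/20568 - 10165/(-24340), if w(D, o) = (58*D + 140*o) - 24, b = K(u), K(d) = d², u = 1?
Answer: -1593139/6257814 ≈ -0.25458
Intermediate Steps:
b = 1 (b = 1² = 1)
w(D, o) = -24 + 58*D + 140*o
w(b, -99)/20568 - 10165/(-24340) = (-24 + 58*1 + 140*(-99))/20568 - 10165/(-24340) = (-24 + 58 - 13860)*(1/20568) - 10165*(-1/24340) = -13826*1/20568 + 2033/4868 = -6913/10284 + 2033/4868 = -1593139/6257814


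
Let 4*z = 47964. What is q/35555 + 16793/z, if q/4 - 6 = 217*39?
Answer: 143326033/60905715 ≈ 2.3532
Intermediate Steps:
z = 11991 (z = (1/4)*47964 = 11991)
q = 33876 (q = 24 + 4*(217*39) = 24 + 4*8463 = 24 + 33852 = 33876)
q/35555 + 16793/z = 33876/35555 + 16793/11991 = 33876*(1/35555) + 16793*(1/11991) = 33876/35555 + 2399/1713 = 143326033/60905715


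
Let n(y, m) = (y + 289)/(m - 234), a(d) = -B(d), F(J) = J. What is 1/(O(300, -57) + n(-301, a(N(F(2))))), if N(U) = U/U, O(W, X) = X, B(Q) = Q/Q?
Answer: -235/13383 ≈ -0.017560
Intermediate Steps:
B(Q) = 1
N(U) = 1
a(d) = -1 (a(d) = -1*1 = -1)
n(y, m) = (289 + y)/(-234 + m)
1/(O(300, -57) + n(-301, a(N(F(2))))) = 1/(-57 + (289 - 301)/(-234 - 1)) = 1/(-57 - 12/(-235)) = 1/(-57 - 1/235*(-12)) = 1/(-57 + 12/235) = 1/(-13383/235) = -235/13383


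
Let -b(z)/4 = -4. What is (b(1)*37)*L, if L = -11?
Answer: -6512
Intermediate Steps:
b(z) = 16 (b(z) = -4*(-4) = 16)
(b(1)*37)*L = (16*37)*(-11) = 592*(-11) = -6512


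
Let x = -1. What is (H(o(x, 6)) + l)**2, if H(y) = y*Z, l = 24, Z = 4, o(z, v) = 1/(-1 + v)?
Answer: 15376/25 ≈ 615.04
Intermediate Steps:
H(y) = 4*y (H(y) = y*4 = 4*y)
(H(o(x, 6)) + l)**2 = (4/(-1 + 6) + 24)**2 = (4/5 + 24)**2 = (124/5)**2 = 15376/25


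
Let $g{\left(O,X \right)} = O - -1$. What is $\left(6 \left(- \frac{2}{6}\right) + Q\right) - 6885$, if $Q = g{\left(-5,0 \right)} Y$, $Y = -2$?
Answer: $-6879$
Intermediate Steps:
$g{\left(O,X \right)} = 1 + O$ ($g{\left(O,X \right)} = O + 1 = 1 + O$)
$Q = 8$ ($Q = \left(1 - 5\right) \left(-2\right) = \left(-4\right) \left(-2\right) = 8$)
$\left(6 \left(- \frac{2}{6}\right) + Q\right) - 6885 = \left(6 \left(- \frac{2}{6}\right) + 8\right) - 6885 = \left(6 \left(\left(-2\right) \frac{1}{6}\right) + 8\right) - 6885 = \left(6 \left(- \frac{1}{3}\right) + 8\right) - 6885 = \left(-2 + 8\right) - 6885 = 6 - 6885 = -6879$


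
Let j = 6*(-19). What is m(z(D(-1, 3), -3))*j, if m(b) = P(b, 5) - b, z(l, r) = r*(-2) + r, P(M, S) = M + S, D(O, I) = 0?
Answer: -570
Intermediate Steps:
z(l, r) = -r (z(l, r) = -2*r + r = -r)
m(b) = 5 (m(b) = (b + 5) - b = (5 + b) - b = 5)
j = -114
m(z(D(-1, 3), -3))*j = 5*(-114) = -570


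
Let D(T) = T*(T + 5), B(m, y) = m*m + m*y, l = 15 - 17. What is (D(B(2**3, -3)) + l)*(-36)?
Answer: -64728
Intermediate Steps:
l = -2
B(m, y) = m**2 + m*y
D(T) = T*(5 + T)
(D(B(2**3, -3)) + l)*(-36) = ((2**3*(2**3 - 3))*(5 + 2**3*(2**3 - 3)) - 2)*(-36) = ((8*(8 - 3))*(5 + 8*(8 - 3)) - 2)*(-36) = ((8*5)*(5 + 8*5) - 2)*(-36) = (40*(5 + 40) - 2)*(-36) = (40*45 - 2)*(-36) = (1800 - 2)*(-36) = 1798*(-36) = -64728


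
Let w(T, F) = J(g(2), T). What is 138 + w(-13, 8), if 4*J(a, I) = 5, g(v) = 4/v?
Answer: 557/4 ≈ 139.25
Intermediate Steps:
J(a, I) = 5/4 (J(a, I) = (1/4)*5 = 5/4)
w(T, F) = 5/4
138 + w(-13, 8) = 138 + 5/4 = 557/4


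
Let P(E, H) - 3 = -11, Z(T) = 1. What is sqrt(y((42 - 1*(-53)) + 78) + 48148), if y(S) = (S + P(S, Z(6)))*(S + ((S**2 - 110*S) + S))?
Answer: sqrt(1903573) ≈ 1379.7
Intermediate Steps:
P(E, H) = -8 (P(E, H) = 3 - 11 = -8)
y(S) = (-8 + S)*(S**2 - 108*S) (y(S) = (S - 8)*(S + ((S**2 - 110*S) + S)) = (-8 + S)*(S + (S**2 - 109*S)) = (-8 + S)*(S**2 - 108*S))
sqrt(y((42 - 1*(-53)) + 78) + 48148) = sqrt(((42 - 1*(-53)) + 78)*(864 + ((42 - 1*(-53)) + 78)**2 - 116*((42 - 1*(-53)) + 78)) + 48148) = sqrt(((42 + 53) + 78)*(864 + ((42 + 53) + 78)**2 - 116*((42 + 53) + 78)) + 48148) = sqrt((95 + 78)*(864 + (95 + 78)**2 - 116*(95 + 78)) + 48148) = sqrt(173*(864 + 173**2 - 116*173) + 48148) = sqrt(173*(864 + 29929 - 20068) + 48148) = sqrt(173*10725 + 48148) = sqrt(1855425 + 48148) = sqrt(1903573)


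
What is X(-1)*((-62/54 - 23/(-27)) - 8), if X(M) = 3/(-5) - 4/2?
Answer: 2912/135 ≈ 21.570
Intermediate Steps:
X(M) = -13/5 (X(M) = 3*(-1/5) - 4*1/2 = -3/5 - 2 = -13/5)
X(-1)*((-62/54 - 23/(-27)) - 8) = -13*((-62/54 - 23/(-27)) - 8)/5 = -13*((-62*1/54 - 23*(-1/27)) - 8)/5 = -13*((-31/27 + 23/27) - 8)/5 = -13*(-8/27 - 8)/5 = -13/5*(-224/27) = 2912/135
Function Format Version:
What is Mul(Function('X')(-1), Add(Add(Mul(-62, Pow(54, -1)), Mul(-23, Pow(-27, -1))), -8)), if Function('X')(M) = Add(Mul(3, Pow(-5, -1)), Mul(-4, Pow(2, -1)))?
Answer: Rational(2912, 135) ≈ 21.570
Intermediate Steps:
Function('X')(M) = Rational(-13, 5) (Function('X')(M) = Add(Mul(3, Rational(-1, 5)), Mul(-4, Rational(1, 2))) = Add(Rational(-3, 5), -2) = Rational(-13, 5))
Mul(Function('X')(-1), Add(Add(Mul(-62, Pow(54, -1)), Mul(-23, Pow(-27, -1))), -8)) = Mul(Rational(-13, 5), Add(Add(Mul(-62, Pow(54, -1)), Mul(-23, Pow(-27, -1))), -8)) = Mul(Rational(-13, 5), Add(Add(Mul(-62, Rational(1, 54)), Mul(-23, Rational(-1, 27))), -8)) = Mul(Rational(-13, 5), Add(Add(Rational(-31, 27), Rational(23, 27)), -8)) = Mul(Rational(-13, 5), Add(Rational(-8, 27), -8)) = Mul(Rational(-13, 5), Rational(-224, 27)) = Rational(2912, 135)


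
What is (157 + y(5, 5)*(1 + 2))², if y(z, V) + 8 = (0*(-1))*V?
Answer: 17689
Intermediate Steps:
y(z, V) = -8 (y(z, V) = -8 + (0*(-1))*V = -8 + 0*V = -8 + 0 = -8)
(157 + y(5, 5)*(1 + 2))² = (157 - 8*(1 + 2))² = (157 - 8*3)² = (157 - 24)² = 133² = 17689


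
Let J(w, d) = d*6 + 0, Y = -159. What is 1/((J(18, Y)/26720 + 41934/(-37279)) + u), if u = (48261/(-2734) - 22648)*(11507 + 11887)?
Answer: -680830850480/361003932447615113781 ≈ -1.8859e-9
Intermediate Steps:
J(w, d) = 6*d (J(w, d) = 6*d + 0 = 6*d)
u = -724838444421/1367 (u = (48261*(-1/2734) - 22648)*23394 = (-48261/2734 - 22648)*23394 = -61967893/2734*23394 = -724838444421/1367 ≈ -5.3024e+8)
1/((J(18, Y)/26720 + 41934/(-37279)) + u) = 1/(((6*(-159))/26720 + 41934/(-37279)) - 724838444421/1367) = 1/((-954*1/26720 + 41934*(-1/37279)) - 724838444421/1367) = 1/((-477/13360 - 41934/37279) - 724838444421/1367) = 1/(-578020323/498047440 - 724838444421/1367) = 1/(-361003932447615113781/680830850480) = -680830850480/361003932447615113781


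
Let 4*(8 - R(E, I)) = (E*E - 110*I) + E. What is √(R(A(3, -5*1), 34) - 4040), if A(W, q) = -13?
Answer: 56*I ≈ 56.0*I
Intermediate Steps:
R(E, I) = 8 - E/4 - E²/4 + 55*I/2 (R(E, I) = 8 - ((E*E - 110*I) + E)/4 = 8 - ((E² - 110*I) + E)/4 = 8 - (E + E² - 110*I)/4 = 8 + (-E/4 - E²/4 + 55*I/2) = 8 - E/4 - E²/4 + 55*I/2)
√(R(A(3, -5*1), 34) - 4040) = √((8 - ¼*(-13) - ¼*(-13)² + (55/2)*34) - 4040) = √((8 + 13/4 - ¼*169 + 935) - 4040) = √((8 + 13/4 - 169/4 + 935) - 4040) = √(904 - 4040) = √(-3136) = 56*I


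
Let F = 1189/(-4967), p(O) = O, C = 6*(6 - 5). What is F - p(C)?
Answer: -30991/4967 ≈ -6.2394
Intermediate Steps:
C = 6 (C = 6*1 = 6)
F = -1189/4967 (F = 1189*(-1/4967) = -1189/4967 ≈ -0.23938)
F - p(C) = -1189/4967 - 1*6 = -1189/4967 - 6 = -30991/4967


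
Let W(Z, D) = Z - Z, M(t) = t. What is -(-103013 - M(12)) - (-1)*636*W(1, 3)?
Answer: 103025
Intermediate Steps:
W(Z, D) = 0
-(-103013 - M(12)) - (-1)*636*W(1, 3) = -(-103013 - 1*12) - (-1)*636*0 = -(-103013 - 12) - (-1)*0 = -1*(-103025) - 1*0 = 103025 + 0 = 103025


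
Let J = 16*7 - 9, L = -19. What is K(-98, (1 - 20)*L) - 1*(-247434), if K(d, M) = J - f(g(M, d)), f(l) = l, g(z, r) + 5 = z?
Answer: 247181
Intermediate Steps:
g(z, r) = -5 + z
J = 103 (J = 112 - 9 = 103)
K(d, M) = 108 - M (K(d, M) = 103 - (-5 + M) = 103 + (5 - M) = 108 - M)
K(-98, (1 - 20)*L) - 1*(-247434) = (108 - (1 - 20)*(-19)) - 1*(-247434) = (108 - (-19)*(-19)) + 247434 = (108 - 1*361) + 247434 = (108 - 361) + 247434 = -253 + 247434 = 247181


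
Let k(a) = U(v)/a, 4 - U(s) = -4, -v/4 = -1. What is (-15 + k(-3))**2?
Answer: 2809/9 ≈ 312.11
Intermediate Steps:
v = 4 (v = -4*(-1) = 4)
U(s) = 8 (U(s) = 4 - 1*(-4) = 4 + 4 = 8)
k(a) = 8/a
(-15 + k(-3))**2 = (-15 + 8/(-3))**2 = (-15 + 8*(-1/3))**2 = (-15 - 8/3)**2 = (-53/3)**2 = 2809/9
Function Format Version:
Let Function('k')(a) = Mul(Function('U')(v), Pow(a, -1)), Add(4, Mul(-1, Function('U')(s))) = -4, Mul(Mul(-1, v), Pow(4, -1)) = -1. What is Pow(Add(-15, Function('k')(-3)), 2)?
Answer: Rational(2809, 9) ≈ 312.11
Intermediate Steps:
v = 4 (v = Mul(-4, -1) = 4)
Function('U')(s) = 8 (Function('U')(s) = Add(4, Mul(-1, -4)) = Add(4, 4) = 8)
Function('k')(a) = Mul(8, Pow(a, -1))
Pow(Add(-15, Function('k')(-3)), 2) = Pow(Add(-15, Mul(8, Pow(-3, -1))), 2) = Pow(Add(-15, Mul(8, Rational(-1, 3))), 2) = Pow(Add(-15, Rational(-8, 3)), 2) = Pow(Rational(-53, 3), 2) = Rational(2809, 9)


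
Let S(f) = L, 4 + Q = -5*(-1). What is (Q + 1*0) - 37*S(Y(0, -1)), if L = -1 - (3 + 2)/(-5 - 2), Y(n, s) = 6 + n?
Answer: 81/7 ≈ 11.571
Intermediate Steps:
Q = 1 (Q = -4 - 5*(-1) = -4 + 5 = 1)
L = -2/7 (L = -1 - 5/(-7) = -1 - 5*(-1)/7 = -1 - 1*(-5/7) = -1 + 5/7 = -2/7 ≈ -0.28571)
S(f) = -2/7
(Q + 1*0) - 37*S(Y(0, -1)) = (1 + 1*0) - 37*(-2/7) = (1 + 0) + 74/7 = 1 + 74/7 = 81/7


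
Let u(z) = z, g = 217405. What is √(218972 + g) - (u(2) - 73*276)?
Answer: 20146 + √436377 ≈ 20807.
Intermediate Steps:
√(218972 + g) - (u(2) - 73*276) = √(218972 + 217405) - (2 - 73*276) = √436377 - (2 - 20148) = √436377 - 1*(-20146) = √436377 + 20146 = 20146 + √436377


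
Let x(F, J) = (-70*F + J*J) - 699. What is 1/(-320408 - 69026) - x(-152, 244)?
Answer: -27056706019/389434 ≈ -69477.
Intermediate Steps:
x(F, J) = -699 + J² - 70*F (x(F, J) = (-70*F + J²) - 699 = (J² - 70*F) - 699 = -699 + J² - 70*F)
1/(-320408 - 69026) - x(-152, 244) = 1/(-320408 - 69026) - (-699 + 244² - 70*(-152)) = 1/(-389434) - (-699 + 59536 + 10640) = -1/389434 - 1*69477 = -1/389434 - 69477 = -27056706019/389434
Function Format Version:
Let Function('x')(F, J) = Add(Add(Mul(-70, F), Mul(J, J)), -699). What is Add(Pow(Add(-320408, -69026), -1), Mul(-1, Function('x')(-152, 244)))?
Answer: Rational(-27056706019, 389434) ≈ -69477.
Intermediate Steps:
Function('x')(F, J) = Add(-699, Pow(J, 2), Mul(-70, F)) (Function('x')(F, J) = Add(Add(Mul(-70, F), Pow(J, 2)), -699) = Add(Add(Pow(J, 2), Mul(-70, F)), -699) = Add(-699, Pow(J, 2), Mul(-70, F)))
Add(Pow(Add(-320408, -69026), -1), Mul(-1, Function('x')(-152, 244))) = Add(Pow(Add(-320408, -69026), -1), Mul(-1, Add(-699, Pow(244, 2), Mul(-70, -152)))) = Add(Pow(-389434, -1), Mul(-1, Add(-699, 59536, 10640))) = Add(Rational(-1, 389434), Mul(-1, 69477)) = Add(Rational(-1, 389434), -69477) = Rational(-27056706019, 389434)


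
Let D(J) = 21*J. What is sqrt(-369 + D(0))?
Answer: 3*I*sqrt(41) ≈ 19.209*I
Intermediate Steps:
sqrt(-369 + D(0)) = sqrt(-369 + 21*0) = sqrt(-369 + 0) = sqrt(-369) = 3*I*sqrt(41)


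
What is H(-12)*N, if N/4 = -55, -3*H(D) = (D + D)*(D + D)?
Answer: 42240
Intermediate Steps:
H(D) = -4*D**2/3 (H(D) = -(D + D)*(D + D)/3 = -2*D*2*D/3 = -4*D**2/3)
N = -220 (N = 4*(-55) = -220)
H(-12)*N = -4/3*(-12)**2*(-220) = -4/3*144*(-220) = -192*(-220) = 42240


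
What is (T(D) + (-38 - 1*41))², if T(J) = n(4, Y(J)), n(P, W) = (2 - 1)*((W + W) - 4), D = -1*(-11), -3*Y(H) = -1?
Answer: 61009/9 ≈ 6778.8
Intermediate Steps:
Y(H) = ⅓ (Y(H) = -⅓*(-1) = ⅓)
D = 11
n(P, W) = -4 + 2*W (n(P, W) = 1*(2*W - 4) = 1*(-4 + 2*W) = -4 + 2*W)
T(J) = -10/3 (T(J) = -4 + 2*(⅓) = -4 + ⅔ = -10/3)
(T(D) + (-38 - 1*41))² = (-10/3 + (-38 - 1*41))² = (-10/3 + (-38 - 41))² = (-10/3 - 79)² = (-247/3)² = 61009/9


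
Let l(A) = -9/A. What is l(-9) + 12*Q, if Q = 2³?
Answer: 97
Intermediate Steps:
Q = 8
l(-9) + 12*Q = -9/(-9) + 12*8 = -9*(-⅑) + 96 = 1 + 96 = 97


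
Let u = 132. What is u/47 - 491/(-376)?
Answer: 1547/376 ≈ 4.1144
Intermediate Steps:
u/47 - 491/(-376) = 132/47 - 491/(-376) = 132*(1/47) - 491*(-1/376) = 132/47 + 491/376 = 1547/376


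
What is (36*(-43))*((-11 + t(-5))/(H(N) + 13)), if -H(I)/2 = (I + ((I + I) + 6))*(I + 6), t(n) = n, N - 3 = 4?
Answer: -24768/689 ≈ -35.948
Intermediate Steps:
N = 7 (N = 3 + 4 = 7)
H(I) = -2*(6 + I)*(6 + 3*I) (H(I) = -2*(I + ((I + I) + 6))*(I + 6) = -2*(I + (2*I + 6))*(6 + I) = -2*(I + (6 + 2*I))*(6 + I) = -2*(6 + 3*I)*(6 + I) = -2*(6 + I)*(6 + 3*I))
(36*(-43))*((-11 + t(-5))/(H(N) + 13)) = (36*(-43))*((-11 - 5)/((-72 - 48*7 - 6*7²) + 13)) = -(-24768)/((-72 - 336 - 6*49) + 13) = -(-24768)/((-72 - 336 - 294) + 13) = -(-24768)/(-702 + 13) = -(-24768)/(-689) = -(-24768)*(-1)/689 = -1548*16/689 = -24768/689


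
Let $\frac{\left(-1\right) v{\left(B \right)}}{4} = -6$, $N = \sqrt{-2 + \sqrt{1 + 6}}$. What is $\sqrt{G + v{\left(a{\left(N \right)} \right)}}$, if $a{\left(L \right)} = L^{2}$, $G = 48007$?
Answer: $\sqrt{48031} \approx 219.16$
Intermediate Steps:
$N = \sqrt{-2 + \sqrt{7}} \approx 0.80359$
$v{\left(B \right)} = 24$ ($v{\left(B \right)} = \left(-4\right) \left(-6\right) = 24$)
$\sqrt{G + v{\left(a{\left(N \right)} \right)}} = \sqrt{48007 + 24} = \sqrt{48031}$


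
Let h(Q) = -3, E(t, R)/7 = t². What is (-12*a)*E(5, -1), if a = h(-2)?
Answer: 6300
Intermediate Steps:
E(t, R) = 7*t²
a = -3
(-12*a)*E(5, -1) = (-12*(-3))*(7*5²) = 36*(7*25) = 36*175 = 6300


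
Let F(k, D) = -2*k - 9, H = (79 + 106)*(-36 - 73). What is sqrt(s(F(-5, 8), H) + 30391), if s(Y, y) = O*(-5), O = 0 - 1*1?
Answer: 2*sqrt(7599) ≈ 174.34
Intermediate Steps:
O = -1 (O = 0 - 1 = -1)
H = -20165 (H = 185*(-109) = -20165)
F(k, D) = -9 - 2*k
s(Y, y) = 5 (s(Y, y) = -1*(-5) = 5)
sqrt(s(F(-5, 8), H) + 30391) = sqrt(5 + 30391) = sqrt(30396) = 2*sqrt(7599)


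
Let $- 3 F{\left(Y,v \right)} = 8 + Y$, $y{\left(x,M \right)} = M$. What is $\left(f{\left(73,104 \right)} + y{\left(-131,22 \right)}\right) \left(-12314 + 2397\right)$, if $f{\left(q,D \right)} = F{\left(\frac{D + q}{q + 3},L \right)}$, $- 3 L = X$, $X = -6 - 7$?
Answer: $- \frac{41958827}{228} \approx -1.8403 \cdot 10^{5}$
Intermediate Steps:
$X = -13$
$L = \frac{13}{3}$ ($L = \left(- \frac{1}{3}\right) \left(-13\right) = \frac{13}{3} \approx 4.3333$)
$F{\left(Y,v \right)} = - \frac{8}{3} - \frac{Y}{3}$ ($F{\left(Y,v \right)} = - \frac{8 + Y}{3} = - \frac{8}{3} - \frac{Y}{3}$)
$f{\left(q,D \right)} = - \frac{8}{3} - \frac{D + q}{3 \left(3 + q\right)}$ ($f{\left(q,D \right)} = - \frac{8}{3} - \frac{\left(D + q\right) \frac{1}{q + 3}}{3} = - \frac{8}{3} - \frac{\left(D + q\right) \frac{1}{3 + q}}{3} = - \frac{8}{3} - \frac{\frac{1}{3 + q} \left(D + q\right)}{3} = - \frac{8}{3} - \frac{D + q}{3 \left(3 + q\right)}$)
$\left(f{\left(73,104 \right)} + y{\left(-131,22 \right)}\right) \left(-12314 + 2397\right) = \left(\frac{-24 - 104 - 657}{3 \left(3 + 73\right)} + 22\right) \left(-12314 + 2397\right) = \left(\frac{-24 - 104 - 657}{3 \cdot 76} + 22\right) \left(-9917\right) = \left(\frac{1}{3} \cdot \frac{1}{76} \left(-785\right) + 22\right) \left(-9917\right) = \left(- \frac{785}{228} + 22\right) \left(-9917\right) = \frac{4231}{228} \left(-9917\right) = - \frac{41958827}{228}$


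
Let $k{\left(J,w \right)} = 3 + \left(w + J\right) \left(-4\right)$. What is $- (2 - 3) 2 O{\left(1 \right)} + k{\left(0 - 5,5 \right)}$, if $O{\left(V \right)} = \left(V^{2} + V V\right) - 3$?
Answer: $1$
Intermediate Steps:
$O{\left(V \right)} = -3 + 2 V^{2}$ ($O{\left(V \right)} = \left(V^{2} + V^{2}\right) - 3 = 2 V^{2} - 3 = -3 + 2 V^{2}$)
$k{\left(J,w \right)} = 3 - 4 J - 4 w$ ($k{\left(J,w \right)} = 3 + \left(J + w\right) \left(-4\right) = 3 - \left(4 J + 4 w\right) = 3 - 4 J - 4 w$)
$- (2 - 3) 2 O{\left(1 \right)} + k{\left(0 - 5,5 \right)} = - (2 - 3) 2 \left(-3 + 2 \cdot 1^{2}\right) - \left(17 + 4 \left(0 - 5\right)\right) = - (2 - 3) 2 \left(-3 + 2 \cdot 1\right) - -3 = \left(-1\right) \left(-1\right) 2 \left(-3 + 2\right) + \left(3 + 20 - 20\right) = 1 \cdot 2 \left(-1\right) + 3 = 2 \left(-1\right) + 3 = -2 + 3 = 1$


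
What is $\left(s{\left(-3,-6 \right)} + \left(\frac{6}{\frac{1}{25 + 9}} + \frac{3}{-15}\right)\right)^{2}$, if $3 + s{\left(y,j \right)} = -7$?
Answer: $\frac{938961}{25} \approx 37558.0$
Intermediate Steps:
$s{\left(y,j \right)} = -10$ ($s{\left(y,j \right)} = -3 - 7 = -10$)
$\left(s{\left(-3,-6 \right)} + \left(\frac{6}{\frac{1}{25 + 9}} + \frac{3}{-15}\right)\right)^{2} = \left(-10 + \left(\frac{6}{\frac{1}{25 + 9}} + \frac{3}{-15}\right)\right)^{2} = \left(-10 + \left(\frac{6}{\frac{1}{34}} + 3 \left(- \frac{1}{15}\right)\right)\right)^{2} = \left(-10 - \left(\frac{1}{5} - 6 \frac{1}{\frac{1}{34}}\right)\right)^{2} = \left(-10 + \left(6 \cdot 34 - \frac{1}{5}\right)\right)^{2} = \left(-10 + \left(204 - \frac{1}{5}\right)\right)^{2} = \left(-10 + \frac{1019}{5}\right)^{2} = \left(\frac{969}{5}\right)^{2} = \frac{938961}{25}$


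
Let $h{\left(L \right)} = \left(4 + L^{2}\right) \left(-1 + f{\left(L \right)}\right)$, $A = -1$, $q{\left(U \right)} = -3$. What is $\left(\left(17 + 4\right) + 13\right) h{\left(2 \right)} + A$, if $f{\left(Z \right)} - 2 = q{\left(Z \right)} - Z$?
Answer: $-1089$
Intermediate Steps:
$f{\left(Z \right)} = -1 - Z$ ($f{\left(Z \right)} = 2 - \left(3 + Z\right) = -1 - Z$)
$h{\left(L \right)} = \left(-2 - L\right) \left(4 + L^{2}\right)$ ($h{\left(L \right)} = \left(4 + L^{2}\right) \left(-1 - \left(1 + L\right)\right) = \left(4 + L^{2}\right) \left(-2 - L\right) = \left(-2 - L\right) \left(4 + L^{2}\right)$)
$\left(\left(17 + 4\right) + 13\right) h{\left(2 \right)} + A = \left(\left(17 + 4\right) + 13\right) \left(-8 - 2^{3} - 8 - 2 \cdot 2^{2}\right) - 1 = \left(21 + 13\right) \left(-8 - 8 - 8 - 8\right) - 1 = 34 \left(-8 - 8 - 8 - 8\right) - 1 = 34 \left(-32\right) - 1 = -1088 - 1 = -1089$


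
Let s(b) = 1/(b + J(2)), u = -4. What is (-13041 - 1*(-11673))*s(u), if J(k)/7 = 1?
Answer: -456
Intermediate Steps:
J(k) = 7 (J(k) = 7*1 = 7)
s(b) = 1/(7 + b) (s(b) = 1/(b + 7) = 1/(7 + b))
(-13041 - 1*(-11673))*s(u) = (-13041 - 1*(-11673))/(7 - 4) = (-13041 + 11673)/3 = -1368*1/3 = -456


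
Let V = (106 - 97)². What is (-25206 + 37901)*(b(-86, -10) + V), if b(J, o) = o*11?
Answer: -368155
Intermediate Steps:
b(J, o) = 11*o
V = 81 (V = 9² = 81)
(-25206 + 37901)*(b(-86, -10) + V) = (-25206 + 37901)*(11*(-10) + 81) = 12695*(-110 + 81) = 12695*(-29) = -368155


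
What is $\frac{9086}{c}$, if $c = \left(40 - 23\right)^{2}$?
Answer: $\frac{9086}{289} \approx 31.439$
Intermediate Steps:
$c = 289$ ($c = 17^{2} = 289$)
$\frac{9086}{c} = \frac{9086}{289}$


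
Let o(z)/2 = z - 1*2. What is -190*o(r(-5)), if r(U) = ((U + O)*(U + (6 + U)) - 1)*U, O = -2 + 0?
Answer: 52060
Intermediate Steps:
O = -2
r(U) = U*(-1 + (-2 + U)*(6 + 2*U)) (r(U) = ((U - 2)*(U + (6 + U)) - 1)*U = ((-2 + U)*(6 + 2*U) - 1)*U = (-1 + (-2 + U)*(6 + 2*U))*U = U*(-1 + (-2 + U)*(6 + 2*U)))
o(z) = -4 + 2*z (o(z) = 2*(z - 1*2) = 2*(z - 2) = 2*(-2 + z) = -4 + 2*z)
-190*o(r(-5)) = -190*(-4 + 2*(-5*(-13 + 2*(-5) + 2*(-5)²))) = -190*(-4 + 2*(-5*(-13 - 10 + 2*25))) = -190*(-4 + 2*(-5*(-13 - 10 + 50))) = -190*(-4 + 2*(-5*27)) = -190*(-4 + 2*(-135)) = -190*(-4 - 270) = -190*(-274) = 52060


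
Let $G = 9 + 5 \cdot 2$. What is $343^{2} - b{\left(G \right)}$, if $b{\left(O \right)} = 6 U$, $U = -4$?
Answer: $117673$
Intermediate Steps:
$G = 19$ ($G = 9 + 10 = 19$)
$b{\left(O \right)} = -24$ ($b{\left(O \right)} = 6 \left(-4\right) = -24$)
$343^{2} - b{\left(G \right)} = 343^{2} - -24 = 117649 + 24 = 117673$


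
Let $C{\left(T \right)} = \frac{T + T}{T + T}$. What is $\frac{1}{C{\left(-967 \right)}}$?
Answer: $1$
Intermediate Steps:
$C{\left(T \right)} = 1$ ($C{\left(T \right)} = \frac{2 T}{2 T} = 2 T \frac{1}{2 T} = 1$)
$\frac{1}{C{\left(-967 \right)}} = 1^{-1} = 1$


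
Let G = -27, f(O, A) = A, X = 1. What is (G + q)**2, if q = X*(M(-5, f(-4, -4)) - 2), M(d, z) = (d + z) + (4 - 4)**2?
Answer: 1444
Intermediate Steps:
M(d, z) = d + z (M(d, z) = (d + z) + 0**2 = (d + z) + 0 = d + z)
q = -11 (q = 1*((-5 - 4) - 2) = 1*(-9 - 2) = 1*(-11) = -11)
(G + q)**2 = (-27 - 11)**2 = (-38)**2 = 1444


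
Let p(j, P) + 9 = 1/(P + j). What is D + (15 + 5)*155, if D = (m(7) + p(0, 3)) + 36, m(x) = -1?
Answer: 9379/3 ≈ 3126.3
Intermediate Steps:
p(j, P) = -9 + 1/(P + j)
D = 79/3 (D = (-1 + (1 - 9*3 - 9*0)/(3 + 0)) + 36 = (-1 + (1 - 27 + 0)/3) + 36 = (-1 + (1/3)*(-26)) + 36 = (-1 - 26/3) + 36 = -29/3 + 36 = 79/3 ≈ 26.333)
D + (15 + 5)*155 = 79/3 + (15 + 5)*155 = 79/3 + 20*155 = 79/3 + 3100 = 9379/3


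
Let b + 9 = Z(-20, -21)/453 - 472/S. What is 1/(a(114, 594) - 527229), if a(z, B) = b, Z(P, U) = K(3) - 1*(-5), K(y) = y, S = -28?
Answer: -3171/1671818188 ≈ -1.8967e-6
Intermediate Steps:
Z(P, U) = 8 (Z(P, U) = 3 - 1*(-5) = 3 + 5 = 8)
b = 24971/3171 (b = -9 + (8/453 - 472/(-28)) = -9 + (8*(1/453) - 472*(-1/28)) = -9 + (8/453 + 118/7) = -9 + 53510/3171 = 24971/3171 ≈ 7.8748)
a(z, B) = 24971/3171
1/(a(114, 594) - 527229) = 1/(24971/3171 - 527229) = 1/(-1671818188/3171) = -3171/1671818188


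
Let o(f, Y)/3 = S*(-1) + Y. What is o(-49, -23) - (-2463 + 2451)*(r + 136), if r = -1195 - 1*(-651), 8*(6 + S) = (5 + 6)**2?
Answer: -39939/8 ≈ -4992.4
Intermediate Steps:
S = 73/8 (S = -6 + (5 + 6)**2/8 = -6 + (1/8)*11**2 = -6 + (1/8)*121 = -6 + 121/8 = 73/8 ≈ 9.1250)
r = -544 (r = -1195 + 651 = -544)
o(f, Y) = -219/8 + 3*Y (o(f, Y) = 3*((73/8)*(-1) + Y) = 3*(-73/8 + Y) = -219/8 + 3*Y)
o(-49, -23) - (-2463 + 2451)*(r + 136) = (-219/8 + 3*(-23)) - (-2463 + 2451)*(-544 + 136) = (-219/8 - 69) - (-12)*(-408) = -771/8 - 1*4896 = -771/8 - 4896 = -39939/8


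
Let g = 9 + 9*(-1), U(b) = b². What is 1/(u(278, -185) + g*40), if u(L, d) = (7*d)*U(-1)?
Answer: -1/1295 ≈ -0.00077220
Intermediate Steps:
g = 0 (g = 9 - 9 = 0)
u(L, d) = 7*d (u(L, d) = (7*d)*(-1)² = (7*d)*1 = 7*d)
1/(u(278, -185) + g*40) = 1/(7*(-185) + 0*40) = 1/(-1295 + 0) = 1/(-1295) = -1/1295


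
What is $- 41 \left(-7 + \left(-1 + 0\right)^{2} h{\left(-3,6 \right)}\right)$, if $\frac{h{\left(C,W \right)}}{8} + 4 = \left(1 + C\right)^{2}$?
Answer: $287$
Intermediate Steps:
$h{\left(C,W \right)} = -32 + 8 \left(1 + C\right)^{2}$
$- 41 \left(-7 + \left(-1 + 0\right)^{2} h{\left(-3,6 \right)}\right) = - 41 \left(-7 + \left(-1 + 0\right)^{2} \left(-32 + 8 \left(1 - 3\right)^{2}\right)\right) = - 41 \left(-7 + \left(-1\right)^{2} \left(-32 + 8 \left(-2\right)^{2}\right)\right) = - 41 \left(-7 + 1 \left(-32 + 8 \cdot 4\right)\right) = - 41 \left(-7 + 1 \left(-32 + 32\right)\right) = - 41 \left(-7 + 1 \cdot 0\right) = - 41 \left(-7 + 0\right) = \left(-41\right) \left(-7\right) = 287$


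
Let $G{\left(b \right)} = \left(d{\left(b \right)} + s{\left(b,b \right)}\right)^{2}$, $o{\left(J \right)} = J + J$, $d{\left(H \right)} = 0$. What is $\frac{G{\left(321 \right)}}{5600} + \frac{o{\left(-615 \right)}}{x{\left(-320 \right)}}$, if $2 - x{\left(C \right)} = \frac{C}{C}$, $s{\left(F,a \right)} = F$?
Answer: $- \frac{6784959}{5600} \approx -1211.6$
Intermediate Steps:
$o{\left(J \right)} = 2 J$
$x{\left(C \right)} = 1$ ($x{\left(C \right)} = 2 - \frac{C}{C} = 2 - 1 = 1$)
$G{\left(b \right)} = b^{2}$ ($G{\left(b \right)} = \left(0 + b\right)^{2} = b^{2}$)
$\frac{G{\left(321 \right)}}{5600} + \frac{o{\left(-615 \right)}}{x{\left(-320 \right)}} = \frac{321^{2}}{5600} + \frac{2 \left(-615\right)}{1} = 103041 \cdot \frac{1}{5600} - 1230 = \frac{103041}{5600} - 1230 = - \frac{6784959}{5600}$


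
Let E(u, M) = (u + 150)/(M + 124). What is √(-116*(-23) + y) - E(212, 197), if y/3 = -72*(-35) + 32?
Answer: -362/321 + 2*√2581 ≈ 100.48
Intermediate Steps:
y = 7656 (y = 3*(-72*(-35) + 32) = 3*(2520 + 32) = 3*2552 = 7656)
E(u, M) = (150 + u)/(124 + M)
√(-116*(-23) + y) - E(212, 197) = √(-116*(-23) + 7656) - (150 + 212)/(124 + 197) = √(2668 + 7656) - 362/321 = √10324 - 362/321 = 2*√2581 - 1*362/321 = 2*√2581 - 362/321 = -362/321 + 2*√2581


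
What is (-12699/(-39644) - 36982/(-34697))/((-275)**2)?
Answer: 112160683/6119076177500 ≈ 1.8330e-5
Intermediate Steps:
(-12699/(-39644) - 36982/(-34697))/((-275)**2) = (-12699*(-1/39644) - 36982*(-1/34697))/75625 = (747/2332 + 36982/34697)*(1/75625) = (112160683/80913404)*(1/75625) = 112160683/6119076177500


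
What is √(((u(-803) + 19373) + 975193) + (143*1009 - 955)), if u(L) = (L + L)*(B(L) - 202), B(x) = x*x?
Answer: 4*I*√64631309 ≈ 32157.0*I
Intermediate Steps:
B(x) = x²
u(L) = 2*L*(-202 + L²) (u(L) = (L + L)*(L² - 202) = (2*L)*(-202 + L²) = 2*L*(-202 + L²))
√(((u(-803) + 19373) + 975193) + (143*1009 - 955)) = √(((2*(-803)*(-202 + (-803)²) + 19373) + 975193) + (143*1009 - 955)) = √(((2*(-803)*(-202 + 644809) + 19373) + 975193) + (144287 - 955)) = √(((2*(-803)*644607 + 19373) + 975193) + 143332) = √(((-1035238842 + 19373) + 975193) + 143332) = √((-1035219469 + 975193) + 143332) = √(-1034244276 + 143332) = √(-1034100944) = 4*I*√64631309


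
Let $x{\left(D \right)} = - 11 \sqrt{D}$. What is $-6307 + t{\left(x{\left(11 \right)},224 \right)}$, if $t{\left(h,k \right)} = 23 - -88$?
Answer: $-6196$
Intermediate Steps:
$t{\left(h,k \right)} = 111$ ($t{\left(h,k \right)} = 23 + 88 = 111$)
$-6307 + t{\left(x{\left(11 \right)},224 \right)} = -6307 + 111 = -6196$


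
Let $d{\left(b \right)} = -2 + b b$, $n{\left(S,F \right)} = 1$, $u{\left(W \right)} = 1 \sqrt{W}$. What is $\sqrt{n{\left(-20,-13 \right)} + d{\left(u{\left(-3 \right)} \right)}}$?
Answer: $2 i \approx 2.0 i$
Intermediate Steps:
$u{\left(W \right)} = \sqrt{W}$
$d{\left(b \right)} = -2 + b^{2}$
$\sqrt{n{\left(-20,-13 \right)} + d{\left(u{\left(-3 \right)} \right)}} = \sqrt{1 + \left(-2 + \left(\sqrt{-3}\right)^{2}\right)} = \sqrt{1 + \left(-2 + \left(i \sqrt{3}\right)^{2}\right)} = \sqrt{1 - 5} = \sqrt{-4} = 2 i$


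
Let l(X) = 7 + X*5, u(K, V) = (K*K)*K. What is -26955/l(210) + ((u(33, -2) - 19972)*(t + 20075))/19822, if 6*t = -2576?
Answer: 992959263655/62855562 ≈ 15797.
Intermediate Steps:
t = -1288/3 (t = (⅙)*(-2576) = -1288/3 ≈ -429.33)
u(K, V) = K³ (u(K, V) = K²*K = K³)
l(X) = 7 + 5*X
-26955/l(210) + ((u(33, -2) - 19972)*(t + 20075))/19822 = -26955/(7 + 5*210) + ((33³ - 19972)*(-1288/3 + 20075))/19822 = -26955/(7 + 1050) + ((35937 - 19972)*(58937/3))*(1/19822) = -26955/1057 + (15965*(58937/3))*(1/19822) = -26955*1/1057 + (940929205/3)*(1/19822) = -26955/1057 + 940929205/59466 = 992959263655/62855562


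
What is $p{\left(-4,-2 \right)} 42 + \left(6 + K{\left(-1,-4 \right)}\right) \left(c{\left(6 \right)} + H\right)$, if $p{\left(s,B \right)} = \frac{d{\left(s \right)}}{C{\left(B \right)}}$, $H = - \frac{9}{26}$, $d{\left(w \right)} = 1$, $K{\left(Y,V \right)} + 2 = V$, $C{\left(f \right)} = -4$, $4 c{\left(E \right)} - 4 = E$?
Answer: $- \frac{21}{2} \approx -10.5$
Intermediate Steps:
$c{\left(E \right)} = 1 + \frac{E}{4}$
$K{\left(Y,V \right)} = -2 + V$
$H = - \frac{9}{26}$ ($H = \left(-9\right) \frac{1}{26} = - \frac{9}{26} \approx -0.34615$)
$p{\left(s,B \right)} = - \frac{1}{4}$ ($p{\left(s,B \right)} = 1 \frac{1}{-4} = 1 \left(- \frac{1}{4}\right) = - \frac{1}{4}$)
$p{\left(-4,-2 \right)} 42 + \left(6 + K{\left(-1,-4 \right)}\right) \left(c{\left(6 \right)} + H\right) = \left(- \frac{1}{4}\right) 42 + \left(6 - 6\right) \left(\left(1 + \frac{1}{4} \cdot 6\right) - \frac{9}{26}\right) = - \frac{21}{2} + \left(6 - 6\right) \left(\left(1 + \frac{3}{2}\right) - \frac{9}{26}\right) = - \frac{21}{2} + 0 \left(\frac{5}{2} - \frac{9}{26}\right) = - \frac{21}{2} + 0 \cdot \frac{28}{13} = - \frac{21}{2} + 0 = - \frac{21}{2}$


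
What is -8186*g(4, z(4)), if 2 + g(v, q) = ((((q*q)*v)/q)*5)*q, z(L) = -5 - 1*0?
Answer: -4076628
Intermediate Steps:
z(L) = -5 (z(L) = -5 + 0 = -5)
g(v, q) = -2 + 5*v*q**2 (g(v, q) = -2 + ((((q*q)*v)/q)*5)*q = -2 + (((q**2*v)/q)*5)*q = -2 + (((v*q**2)/q)*5)*q = -2 + ((q*v)*5)*q = -2 + (5*q*v)*q = -2 + 5*v*q**2)
-8186*g(4, z(4)) = -8186*(-2 + 5*4*(-5)**2) = -8186*(-2 + 5*4*25) = -8186*(-2 + 500) = -8186*498 = -4076628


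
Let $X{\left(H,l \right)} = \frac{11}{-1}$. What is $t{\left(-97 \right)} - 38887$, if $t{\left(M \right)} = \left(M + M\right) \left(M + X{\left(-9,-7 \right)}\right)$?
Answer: $-17935$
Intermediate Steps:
$X{\left(H,l \right)} = -11$ ($X{\left(H,l \right)} = 11 \left(-1\right) = -11$)
$t{\left(M \right)} = 2 M \left(-11 + M\right)$ ($t{\left(M \right)} = \left(M + M\right) \left(M - 11\right) = 2 M \left(-11 + M\right)$)
$t{\left(-97 \right)} - 38887 = 2 \left(-97\right) \left(-11 - 97\right) - 38887 = 2 \left(-97\right) \left(-108\right) - 38887 = 20952 - 38887 = -17935$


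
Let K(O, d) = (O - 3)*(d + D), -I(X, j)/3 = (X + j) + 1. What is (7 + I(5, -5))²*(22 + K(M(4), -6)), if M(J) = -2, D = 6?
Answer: 352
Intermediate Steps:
I(X, j) = -3 - 3*X - 3*j (I(X, j) = -3*((X + j) + 1) = -3*(1 + X + j) = -3 - 3*X - 3*j)
K(O, d) = (-3 + O)*(6 + d) (K(O, d) = (O - 3)*(d + 6) = (-3 + O)*(6 + d))
(7 + I(5, -5))²*(22 + K(M(4), -6)) = (7 + (-3 - 3*5 - 3*(-5)))²*(22 + (-18 - 3*(-6) + 6*(-2) - 2*(-6))) = (7 + (-3 - 15 + 15))²*(22 + (-18 + 18 - 12 + 12)) = (7 - 3)²*(22 + 0) = 4²*22 = 16*22 = 352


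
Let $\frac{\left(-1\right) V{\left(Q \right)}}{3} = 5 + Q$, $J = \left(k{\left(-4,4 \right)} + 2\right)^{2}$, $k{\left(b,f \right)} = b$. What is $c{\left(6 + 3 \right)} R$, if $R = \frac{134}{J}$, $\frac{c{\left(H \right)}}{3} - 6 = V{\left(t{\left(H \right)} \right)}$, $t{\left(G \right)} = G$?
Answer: $-3618$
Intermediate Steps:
$J = 4$ ($J = \left(-4 + 2\right)^{2} = \left(-2\right)^{2} = 4$)
$V{\left(Q \right)} = -15 - 3 Q$ ($V{\left(Q \right)} = - 3 \left(5 + Q\right) = -15 - 3 Q$)
$c{\left(H \right)} = -27 - 9 H$ ($c{\left(H \right)} = 18 + 3 \left(-15 - 3 H\right) = 18 - \left(45 + 9 H\right) = -27 - 9 H$)
$R = \frac{67}{2}$ ($R = \frac{134}{4} = 134 \cdot \frac{1}{4} = \frac{67}{2} \approx 33.5$)
$c{\left(6 + 3 \right)} R = \left(-27 - 9 \left(6 + 3\right)\right) \frac{67}{2} = \left(-27 - 81\right) \frac{67}{2} = \left(-108\right) \frac{67}{2} = -3618$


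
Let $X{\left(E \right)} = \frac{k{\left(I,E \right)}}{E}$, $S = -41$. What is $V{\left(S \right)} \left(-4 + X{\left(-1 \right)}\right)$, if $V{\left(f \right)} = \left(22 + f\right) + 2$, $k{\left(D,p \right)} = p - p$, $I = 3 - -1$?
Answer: $68$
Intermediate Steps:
$I = 4$ ($I = 3 + 1 = 4$)
$k{\left(D,p \right)} = 0$
$V{\left(f \right)} = 24 + f$
$X{\left(E \right)} = 0$ ($X{\left(E \right)} = \frac{0}{E} = 0$)
$V{\left(S \right)} \left(-4 + X{\left(-1 \right)}\right) = \left(24 - 41\right) \left(-4 + 0\right) = \left(-17\right) \left(-4\right) = 68$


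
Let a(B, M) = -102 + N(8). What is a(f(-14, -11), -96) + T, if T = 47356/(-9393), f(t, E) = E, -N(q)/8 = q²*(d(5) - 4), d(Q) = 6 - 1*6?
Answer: 18231422/9393 ≈ 1941.0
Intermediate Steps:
d(Q) = 0 (d(Q) = 6 - 6 = 0)
N(q) = 32*q² (N(q) = -8*q²*(0 - 4) = -8*q²*(-4) = -(-32)*q² = 32*q²)
a(B, M) = 1946 (a(B, M) = -102 + 32*8² = -102 + 32*64 = -102 + 2048 = 1946)
T = -47356/9393 (T = 47356*(-1/9393) = -47356/9393 ≈ -5.0416)
a(f(-14, -11), -96) + T = 1946 - 47356/9393 = 18231422/9393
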